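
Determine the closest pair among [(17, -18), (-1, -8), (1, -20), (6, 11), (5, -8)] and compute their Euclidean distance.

Computing all pairwise distances among 5 points:

d((17, -18), (-1, -8)) = 20.5913
d((17, -18), (1, -20)) = 16.1245
d((17, -18), (6, 11)) = 31.0161
d((17, -18), (5, -8)) = 15.6205
d((-1, -8), (1, -20)) = 12.1655
d((-1, -8), (6, 11)) = 20.2485
d((-1, -8), (5, -8)) = 6.0 <-- minimum
d((1, -20), (6, 11)) = 31.4006
d((1, -20), (5, -8)) = 12.6491
d((6, 11), (5, -8)) = 19.0263

Closest pair: (-1, -8) and (5, -8) with distance 6.0

The closest pair is (-1, -8) and (5, -8) with Euclidean distance 6.0. For 5 points, brute-force pairwise comparison is shown above. For large n, the divide-and-conquer algorithm (sort by x, recurse on halves, check the dividing strip) achieves O(n log n).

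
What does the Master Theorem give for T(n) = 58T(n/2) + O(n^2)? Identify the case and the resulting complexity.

Master Theorem for T(n) = 58T(n/2) + O(n^2):

a = 58, b = 2, c = 2
log_b(a) = log_2(58) = 5.8580

Case 1: c = 2 < log_2(58) = 5.8580
T(n) = O(n^(log_2 58))

For T(n) = 58T(n/2) + O(n^2): log_2(58) = 5.8580. This is Case 1 of the Master Theorem (c < log_b(a), work dominated by leaves), giving O(n^(log_2 58)).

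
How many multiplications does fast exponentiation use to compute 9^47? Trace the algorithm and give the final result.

Computing 9^47 by squaring (build up from 9^1; each line after the first costs one multiplication):

9^1 = 9
9^2 = (9^1)^2 = 9^2 = 81
9^4 = (9^2)^2 = 81^2 = 6561
9^5 = 9 * 9^4 = 9 * 6561 = 59049
9^10 = (9^5)^2 = 59049^2 = 3486784401
9^11 = 9 * 9^10 = 9 * 3486784401 = 31381059609
9^22 = (9^11)^2 = 31381059609^2 = 984770902183611232881
9^23 = 9 * 9^22 = 9 * 984770902183611232881 = 8862938119652501095929
9^46 = (9^23)^2 = 8862938119652501095929^2 = 78551672112789411833022577315290546060373041
9^47 = 9 * 9^46 = 9 * 78551672112789411833022577315290546060373041 = 706965049015104706497203195837614914543357369

Result: 706965049015104706497203195837614914543357369
Multiplications needed: 9 (9 lines after 9^1)

9^47 = 706965049015104706497203195837614914543357369. Using exponentiation by squaring, this requires 9 multiplications. The key idea: if the exponent is even, square the half-power; if odd, multiply by the base once.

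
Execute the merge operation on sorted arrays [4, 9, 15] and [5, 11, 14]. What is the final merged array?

Merging process:

Compare 4 vs 5: take 4 from left. Merged: [4]
Compare 9 vs 5: take 5 from right. Merged: [4, 5]
Compare 9 vs 11: take 9 from left. Merged: [4, 5, 9]
Compare 15 vs 11: take 11 from right. Merged: [4, 5, 9, 11]
Compare 15 vs 14: take 14 from right. Merged: [4, 5, 9, 11, 14]
Append remaining from left: [15]. Merged: [4, 5, 9, 11, 14, 15]

Final merged array: [4, 5, 9, 11, 14, 15]
Total comparisons: 5

The merged array is [4, 5, 9, 11, 14, 15], requiring 5 comparisons. The merge step runs in O(n) time where n is the total number of elements.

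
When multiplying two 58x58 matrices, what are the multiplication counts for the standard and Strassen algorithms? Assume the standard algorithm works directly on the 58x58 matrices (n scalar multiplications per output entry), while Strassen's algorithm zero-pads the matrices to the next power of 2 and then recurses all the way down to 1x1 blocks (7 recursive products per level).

Matrix multiplication for 58x58 matrices:

Strassen's algorithm requires power-of-2 dimensions. Pad 58x58 to 64x64 (next power of 2).

Standard algorithm: 58^3 = 195112 multiplications
Strassen's algorithm: 7^(log2(64)) = 7^6 = 117649 multiplications
Savings: 195112 - 117649 = 77463 multiplications

Standard: 195112 multiplications (58^3). Strassen: 117649 multiplications (7^6, after padding to 64x64). Strassen reduces 8 recursive multiplications to 7 at each level.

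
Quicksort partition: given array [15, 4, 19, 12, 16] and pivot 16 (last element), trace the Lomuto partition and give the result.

Lomuto partition with pivot = 16:

Initial array: [15, 4, 19, 12, 16]

arr[0]=15 <= 16: swap with position 0, array becomes [15, 4, 19, 12, 16]
arr[1]=4 <= 16: swap with position 1, array becomes [15, 4, 19, 12, 16]
arr[2]=19 > 16: no swap
arr[3]=12 <= 16: swap with position 2, array becomes [15, 4, 12, 19, 16]

Place pivot at position 3: [15, 4, 12, 16, 19]
Pivot position: 3

After partitioning with pivot 16, the array becomes [15, 4, 12, 16, 19]. The pivot is placed at index 3. All elements to the left of the pivot are <= 16, and all elements to the right are > 16.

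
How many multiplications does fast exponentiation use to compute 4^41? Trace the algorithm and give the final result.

Computing 4^41 by squaring (build up from 4^1; each line after the first costs one multiplication):

4^1 = 4
4^2 = (4^1)^2 = 4^2 = 16
4^4 = (4^2)^2 = 16^2 = 256
4^5 = 4 * 4^4 = 4 * 256 = 1024
4^10 = (4^5)^2 = 1024^2 = 1048576
4^20 = (4^10)^2 = 1048576^2 = 1099511627776
4^40 = (4^20)^2 = 1099511627776^2 = 1208925819614629174706176
4^41 = 4 * 4^40 = 4 * 1208925819614629174706176 = 4835703278458516698824704

Result: 4835703278458516698824704
Multiplications needed: 7 (7 lines after 4^1)

4^41 = 4835703278458516698824704. Using exponentiation by squaring, this requires 7 multiplications. The key idea: if the exponent is even, square the half-power; if odd, multiply by the base once.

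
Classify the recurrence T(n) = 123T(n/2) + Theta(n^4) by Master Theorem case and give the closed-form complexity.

Master Theorem for T(n) = 123T(n/2) + O(n^4):

a = 123, b = 2, c = 4
log_b(a) = log_2(123) = 6.9425

Case 1: c = 4 < log_2(123) = 6.9425
T(n) = O(n^(log_2 123))

For T(n) = 123T(n/2) + O(n^4): log_2(123) = 6.9425. This is Case 1 of the Master Theorem (c < log_b(a), work dominated by leaves), giving O(n^(log_2 123)).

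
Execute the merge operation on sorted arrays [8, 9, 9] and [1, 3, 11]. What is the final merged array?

Merging process:

Compare 8 vs 1: take 1 from right. Merged: [1]
Compare 8 vs 3: take 3 from right. Merged: [1, 3]
Compare 8 vs 11: take 8 from left. Merged: [1, 3, 8]
Compare 9 vs 11: take 9 from left. Merged: [1, 3, 8, 9]
Compare 9 vs 11: take 9 from left. Merged: [1, 3, 8, 9, 9]
Append remaining from right: [11]. Merged: [1, 3, 8, 9, 9, 11]

Final merged array: [1, 3, 8, 9, 9, 11]
Total comparisons: 5

The merged array is [1, 3, 8, 9, 9, 11], requiring 5 comparisons. The merge step runs in O(n) time where n is the total number of elements.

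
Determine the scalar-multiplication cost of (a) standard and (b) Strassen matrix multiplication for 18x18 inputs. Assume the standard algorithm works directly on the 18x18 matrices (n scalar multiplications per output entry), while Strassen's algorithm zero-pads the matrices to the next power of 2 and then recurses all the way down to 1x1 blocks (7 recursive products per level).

Matrix multiplication for 18x18 matrices:

Strassen's algorithm requires power-of-2 dimensions. Pad 18x18 to 32x32 (next power of 2).

Standard algorithm: 18^3 = 5832 multiplications
Strassen's algorithm: 7^(log2(32)) = 7^5 = 16807 multiplications
Difference: 5832 - 16807 = -10975 (Strassen uses MORE here due to padding overhead — for small or just-over-power-of-2 n, padding can outweigh the per-level savings)

Standard: 5832 multiplications (18^3). Strassen: 16807 multiplications (7^5, after padding to 32x32). Strassen reduces 8 recursive multiplications to 7 at each level.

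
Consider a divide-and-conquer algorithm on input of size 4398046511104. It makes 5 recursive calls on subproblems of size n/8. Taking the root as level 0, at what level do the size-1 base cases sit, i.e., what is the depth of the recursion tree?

For divide and conquer with division factor 8:

Problem sizes at each level:
Level 0: 4398046511104
Level 1: 549755813888
Level 2: 68719476736
Level 3: 8589934592
Level 4: 1073741824
Level 5: 134217728
Level 6: 16777216
Level 7: 2097152
Level 8: 262144
Level 9: 32768
Level 10: 4096
Level 11: 512
Level 12: 64
Level 13: 8
Level 14: 1

The root is level 0 and the size-1 base case is level 14 (the tree spans levels 0 through 14, i.e. 15 levels counting the root), so the depth is the number of divisions: log_8(4398046511104) = 14

The recursion tree depth is log_8(4398046511104) = 14. At each level, the problem size is divided by 8, so it takes 14 divisions to reduce to a base case of size 1. The algorithm makes 5 recursive calls at each level.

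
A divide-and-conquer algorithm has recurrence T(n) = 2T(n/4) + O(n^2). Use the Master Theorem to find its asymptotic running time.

Master Theorem for T(n) = 2T(n/4) + O(n^2):

a = 2, b = 4, c = 2
log_b(a) = log_4(2) = 0.5000

Case 3: c = 2 > log_4(2) = 0.5000
T(n) = O(n^2) = O(n^2)

For T(n) = 2T(n/4) + O(n^2): log_4(2) = 0.5000. This is Case 3 of the Master Theorem (c > log_b(a), work dominated by root), giving O(n^2).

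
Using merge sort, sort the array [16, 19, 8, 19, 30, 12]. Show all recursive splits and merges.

Merge sort trace:

Split: [16, 19, 8, 19, 30, 12] -> [16, 19, 8] and [19, 30, 12]
  Split: [16, 19, 8] -> [16] and [19, 8]
    Split: [19, 8] -> [19] and [8]
    Merge: [19] + [8] -> [8, 19]
  Merge: [16] + [8, 19] -> [8, 16, 19]
  Split: [19, 30, 12] -> [19] and [30, 12]
    Split: [30, 12] -> [30] and [12]
    Merge: [30] + [12] -> [12, 30]
  Merge: [19] + [12, 30] -> [12, 19, 30]
Merge: [8, 16, 19] + [12, 19, 30] -> [8, 12, 16, 19, 19, 30]

Final sorted array: [8, 12, 16, 19, 19, 30]

The merge sort proceeds by recursively splitting the array and merging sorted halves.
After all merges, the sorted array is [8, 12, 16, 19, 19, 30].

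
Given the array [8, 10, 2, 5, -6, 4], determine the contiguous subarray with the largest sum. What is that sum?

Using Kadane's algorithm on [8, 10, 2, 5, -6, 4]:

Scanning through the array:
Position 1 (value 10): max_ending_here = 18, max_so_far = 18
Position 2 (value 2): max_ending_here = 20, max_so_far = 20
Position 3 (value 5): max_ending_here = 25, max_so_far = 25
Position 4 (value -6): max_ending_here = 19, max_so_far = 25
Position 5 (value 4): max_ending_here = 23, max_so_far = 25

Maximum subarray: [8, 10, 2, 5]
Maximum sum: 25

The maximum subarray is [8, 10, 2, 5] with sum 25. This subarray runs from index 0 to index 3.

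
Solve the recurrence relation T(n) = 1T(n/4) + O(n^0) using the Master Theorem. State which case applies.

Master Theorem for T(n) = 1T(n/4) + O(n^0):

a = 1, b = 4, c = 0
log_b(a) = log_4(1) = 0.0000

Case 2: c = 0 = log_4(1) = 0.0000
T(n) = O(n^0 log n) = O(log n)

For T(n) = 1T(n/4) + O(n^0): log_4(1) = 0.0000. This is Case 2 of the Master Theorem (c = log_b(a), equal work at all levels), giving O(log n).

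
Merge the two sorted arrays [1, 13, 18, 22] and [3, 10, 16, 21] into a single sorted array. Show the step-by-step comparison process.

Merging process:

Compare 1 vs 3: take 1 from left. Merged: [1]
Compare 13 vs 3: take 3 from right. Merged: [1, 3]
Compare 13 vs 10: take 10 from right. Merged: [1, 3, 10]
Compare 13 vs 16: take 13 from left. Merged: [1, 3, 10, 13]
Compare 18 vs 16: take 16 from right. Merged: [1, 3, 10, 13, 16]
Compare 18 vs 21: take 18 from left. Merged: [1, 3, 10, 13, 16, 18]
Compare 22 vs 21: take 21 from right. Merged: [1, 3, 10, 13, 16, 18, 21]
Append remaining from left: [22]. Merged: [1, 3, 10, 13, 16, 18, 21, 22]

Final merged array: [1, 3, 10, 13, 16, 18, 21, 22]
Total comparisons: 7

The merged array is [1, 3, 10, 13, 16, 18, 21, 22], requiring 7 comparisons. The merge step runs in O(n) time where n is the total number of elements.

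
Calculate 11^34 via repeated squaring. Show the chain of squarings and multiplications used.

Computing 11^34 by squaring (build up from 11^1; each line after the first costs one multiplication):

11^1 = 11
11^2 = (11^1)^2 = 11^2 = 121
11^4 = (11^2)^2 = 121^2 = 14641
11^8 = (11^4)^2 = 14641^2 = 214358881
11^16 = (11^8)^2 = 214358881^2 = 45949729863572161
11^17 = 11 * 11^16 = 11 * 45949729863572161 = 505447028499293771
11^34 = (11^17)^2 = 505447028499293771^2 = 255476698618765889551019445759400441

Result: 255476698618765889551019445759400441
Multiplications needed: 6 (6 lines after 11^1)

11^34 = 255476698618765889551019445759400441. Using exponentiation by squaring, this requires 6 multiplications. The key idea: if the exponent is even, square the half-power; if odd, multiply by the base once.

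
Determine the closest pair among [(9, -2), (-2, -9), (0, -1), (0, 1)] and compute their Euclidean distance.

Computing all pairwise distances among 4 points:

d((9, -2), (-2, -9)) = 13.0384
d((9, -2), (0, -1)) = 9.0554
d((9, -2), (0, 1)) = 9.4868
d((-2, -9), (0, -1)) = 8.2462
d((-2, -9), (0, 1)) = 10.198
d((0, -1), (0, 1)) = 2.0 <-- minimum

Closest pair: (0, -1) and (0, 1) with distance 2.0

The closest pair is (0, -1) and (0, 1) with Euclidean distance 2.0. For 4 points, brute-force pairwise comparison is shown above. For large n, the divide-and-conquer algorithm (sort by x, recurse on halves, check the dividing strip) achieves O(n log n).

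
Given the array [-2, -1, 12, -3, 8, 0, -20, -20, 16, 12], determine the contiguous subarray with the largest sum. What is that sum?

Using Kadane's algorithm on [-2, -1, 12, -3, 8, 0, -20, -20, 16, 12]:

Scanning through the array:
Position 1 (value -1): max_ending_here = -1, max_so_far = -1
Position 2 (value 12): max_ending_here = 12, max_so_far = 12
Position 3 (value -3): max_ending_here = 9, max_so_far = 12
Position 4 (value 8): max_ending_here = 17, max_so_far = 17
Position 5 (value 0): max_ending_here = 17, max_so_far = 17
Position 6 (value -20): max_ending_here = -3, max_so_far = 17
Position 7 (value -20): max_ending_here = -20, max_so_far = 17
Position 8 (value 16): max_ending_here = 16, max_so_far = 17
Position 9 (value 12): max_ending_here = 28, max_so_far = 28

Maximum subarray: [16, 12]
Maximum sum: 28

The maximum subarray is [16, 12] with sum 28. This subarray runs from index 8 to index 9.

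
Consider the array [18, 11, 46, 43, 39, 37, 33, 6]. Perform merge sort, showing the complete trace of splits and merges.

Merge sort trace:

Split: [18, 11, 46, 43, 39, 37, 33, 6] -> [18, 11, 46, 43] and [39, 37, 33, 6]
  Split: [18, 11, 46, 43] -> [18, 11] and [46, 43]
    Split: [18, 11] -> [18] and [11]
    Merge: [18] + [11] -> [11, 18]
    Split: [46, 43] -> [46] and [43]
    Merge: [46] + [43] -> [43, 46]
  Merge: [11, 18] + [43, 46] -> [11, 18, 43, 46]
  Split: [39, 37, 33, 6] -> [39, 37] and [33, 6]
    Split: [39, 37] -> [39] and [37]
    Merge: [39] + [37] -> [37, 39]
    Split: [33, 6] -> [33] and [6]
    Merge: [33] + [6] -> [6, 33]
  Merge: [37, 39] + [6, 33] -> [6, 33, 37, 39]
Merge: [11, 18, 43, 46] + [6, 33, 37, 39] -> [6, 11, 18, 33, 37, 39, 43, 46]

Final sorted array: [6, 11, 18, 33, 37, 39, 43, 46]

The merge sort proceeds by recursively splitting the array and merging sorted halves.
After all merges, the sorted array is [6, 11, 18, 33, 37, 39, 43, 46].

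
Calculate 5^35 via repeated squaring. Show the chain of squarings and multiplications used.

Computing 5^35 by squaring (build up from 5^1; each line after the first costs one multiplication):

5^1 = 5
5^2 = (5^1)^2 = 5^2 = 25
5^4 = (5^2)^2 = 25^2 = 625
5^8 = (5^4)^2 = 625^2 = 390625
5^16 = (5^8)^2 = 390625^2 = 152587890625
5^17 = 5 * 5^16 = 5 * 152587890625 = 762939453125
5^34 = (5^17)^2 = 762939453125^2 = 582076609134674072265625
5^35 = 5 * 5^34 = 5 * 582076609134674072265625 = 2910383045673370361328125

Result: 2910383045673370361328125
Multiplications needed: 7 (7 lines after 5^1)

5^35 = 2910383045673370361328125. Using exponentiation by squaring, this requires 7 multiplications. The key idea: if the exponent is even, square the half-power; if odd, multiply by the base once.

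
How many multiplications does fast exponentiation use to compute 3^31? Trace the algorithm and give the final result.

Computing 3^31 by squaring (build up from 3^1; each line after the first costs one multiplication):

3^1 = 3
3^2 = (3^1)^2 = 3^2 = 9
3^3 = 3 * 3^2 = 3 * 9 = 27
3^6 = (3^3)^2 = 27^2 = 729
3^7 = 3 * 3^6 = 3 * 729 = 2187
3^14 = (3^7)^2 = 2187^2 = 4782969
3^15 = 3 * 3^14 = 3 * 4782969 = 14348907
3^30 = (3^15)^2 = 14348907^2 = 205891132094649
3^31 = 3 * 3^30 = 3 * 205891132094649 = 617673396283947

Result: 617673396283947
Multiplications needed: 8 (8 lines after 3^1)

3^31 = 617673396283947. Using exponentiation by squaring, this requires 8 multiplications. The key idea: if the exponent is even, square the half-power; if odd, multiply by the base once.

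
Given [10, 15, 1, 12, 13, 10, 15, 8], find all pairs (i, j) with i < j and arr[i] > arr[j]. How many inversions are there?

Finding inversions in [10, 15, 1, 12, 13, 10, 15, 8]:

(0, 2): arr[0]=10 > arr[2]=1
(0, 7): arr[0]=10 > arr[7]=8
(1, 2): arr[1]=15 > arr[2]=1
(1, 3): arr[1]=15 > arr[3]=12
(1, 4): arr[1]=15 > arr[4]=13
(1, 5): arr[1]=15 > arr[5]=10
(1, 7): arr[1]=15 > arr[7]=8
(3, 5): arr[3]=12 > arr[5]=10
(3, 7): arr[3]=12 > arr[7]=8
(4, 5): arr[4]=13 > arr[5]=10
(4, 7): arr[4]=13 > arr[7]=8
(5, 7): arr[5]=10 > arr[7]=8
(6, 7): arr[6]=15 > arr[7]=8

Total inversions: 13

The array has 13 inversion(s): (0,2), (0,7), (1,2), (1,3), (1,4), (1,5), (1,7), (3,5), (3,7), (4,5), (4,7), (5,7), (6,7). Each pair (i,j) satisfies i < j and arr[i] > arr[j].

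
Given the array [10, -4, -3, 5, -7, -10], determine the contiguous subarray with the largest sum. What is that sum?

Using Kadane's algorithm on [10, -4, -3, 5, -7, -10]:

Scanning through the array:
Position 1 (value -4): max_ending_here = 6, max_so_far = 10
Position 2 (value -3): max_ending_here = 3, max_so_far = 10
Position 3 (value 5): max_ending_here = 8, max_so_far = 10
Position 4 (value -7): max_ending_here = 1, max_so_far = 10
Position 5 (value -10): max_ending_here = -9, max_so_far = 10

Maximum subarray: [10]
Maximum sum: 10

The maximum subarray is [10] with sum 10. This subarray runs from index 0 to index 0.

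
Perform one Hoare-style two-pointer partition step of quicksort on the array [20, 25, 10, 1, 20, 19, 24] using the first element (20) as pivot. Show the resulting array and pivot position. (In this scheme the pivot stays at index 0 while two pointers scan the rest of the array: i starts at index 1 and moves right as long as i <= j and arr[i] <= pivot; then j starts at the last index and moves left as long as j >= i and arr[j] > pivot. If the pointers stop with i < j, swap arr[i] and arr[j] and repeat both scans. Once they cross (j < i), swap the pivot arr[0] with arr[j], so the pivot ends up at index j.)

Hoare-style two-pointer partition with pivot = 20:

Initial array: [20, 25, 10, 1, 20, 19, 24]

Pointers start at i = 1, j = 6.
i stops at index 1 (arr[1]=25 > 20), j stops at index 5 (arr[5]=19 <= 20): swap arr[1] and arr[5], array becomes [20, 19, 10, 1, 20, 25, 24]
i ends at 5, j ends at 4: the pointers have crossed (j < i), so scanning stops.

Swap pivot arr[0] with arr[4] to place pivot at position 4: [20, 19, 10, 1, 20, 25, 24]
Pivot position: 4

After partitioning with pivot 20, the array becomes [20, 19, 10, 1, 20, 25, 24]. The pivot is placed at index 4. All elements to the left of the pivot are <= 20, and all elements to the right are > 20.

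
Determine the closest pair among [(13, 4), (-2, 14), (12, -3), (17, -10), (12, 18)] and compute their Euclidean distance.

Computing all pairwise distances among 5 points:

d((13, 4), (-2, 14)) = 18.0278
d((13, 4), (12, -3)) = 7.0711 <-- minimum
d((13, 4), (17, -10)) = 14.5602
d((13, 4), (12, 18)) = 14.0357
d((-2, 14), (12, -3)) = 22.0227
d((-2, 14), (17, -10)) = 30.6105
d((-2, 14), (12, 18)) = 14.5602
d((12, -3), (17, -10)) = 8.6023
d((12, -3), (12, 18)) = 21.0
d((17, -10), (12, 18)) = 28.4429

Closest pair: (13, 4) and (12, -3) with distance 7.0711

The closest pair is (13, 4) and (12, -3) with Euclidean distance 7.0711. For 5 points, brute-force pairwise comparison is shown above. For large n, the divide-and-conquer algorithm (sort by x, recurse on halves, check the dividing strip) achieves O(n log n).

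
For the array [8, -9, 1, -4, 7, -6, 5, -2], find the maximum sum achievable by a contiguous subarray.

Using Kadane's algorithm on [8, -9, 1, -4, 7, -6, 5, -2]:

Scanning through the array:
Position 1 (value -9): max_ending_here = -1, max_so_far = 8
Position 2 (value 1): max_ending_here = 1, max_so_far = 8
Position 3 (value -4): max_ending_here = -3, max_so_far = 8
Position 4 (value 7): max_ending_here = 7, max_so_far = 8
Position 5 (value -6): max_ending_here = 1, max_so_far = 8
Position 6 (value 5): max_ending_here = 6, max_so_far = 8
Position 7 (value -2): max_ending_here = 4, max_so_far = 8

Maximum subarray: [8]
Maximum sum: 8

The maximum subarray is [8] with sum 8. This subarray runs from index 0 to index 0.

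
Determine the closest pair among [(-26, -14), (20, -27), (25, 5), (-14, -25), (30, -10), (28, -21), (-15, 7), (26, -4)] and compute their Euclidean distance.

Computing all pairwise distances among 8 points:

d((-26, -14), (20, -27)) = 47.8017
d((-26, -14), (25, 5)) = 54.4243
d((-26, -14), (-14, -25)) = 16.2788
d((-26, -14), (30, -10)) = 56.1427
d((-26, -14), (28, -21)) = 54.4518
d((-26, -14), (-15, 7)) = 23.7065
d((-26, -14), (26, -4)) = 52.9528
d((20, -27), (25, 5)) = 32.3883
d((20, -27), (-14, -25)) = 34.0588
d((20, -27), (30, -10)) = 19.7231
d((20, -27), (28, -21)) = 10.0
d((20, -27), (-15, 7)) = 48.7955
d((20, -27), (26, -4)) = 23.7697
d((25, 5), (-14, -25)) = 49.2037
d((25, 5), (30, -10)) = 15.8114
d((25, 5), (28, -21)) = 26.1725
d((25, 5), (-15, 7)) = 40.05
d((25, 5), (26, -4)) = 9.0554
d((-14, -25), (30, -10)) = 46.4866
d((-14, -25), (28, -21)) = 42.19
d((-14, -25), (-15, 7)) = 32.0156
d((-14, -25), (26, -4)) = 45.1774
d((30, -10), (28, -21)) = 11.1803
d((30, -10), (-15, 7)) = 48.1041
d((30, -10), (26, -4)) = 7.2111 <-- minimum
d((28, -21), (-15, 7)) = 51.3128
d((28, -21), (26, -4)) = 17.1172
d((-15, 7), (26, -4)) = 42.45

Closest pair: (30, -10) and (26, -4) with distance 7.2111

The closest pair is (30, -10) and (26, -4) with Euclidean distance 7.2111. For 8 points, brute-force pairwise comparison is shown above. For large n, the divide-and-conquer algorithm (sort by x, recurse on halves, check the dividing strip) achieves O(n log n).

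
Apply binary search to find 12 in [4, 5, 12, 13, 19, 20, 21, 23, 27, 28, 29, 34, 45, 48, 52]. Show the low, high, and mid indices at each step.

Binary search for 12 in [4, 5, 12, 13, 19, 20, 21, 23, 27, 28, 29, 34, 45, 48, 52]:

lo=0, hi=14, mid=7, arr[mid]=23 -> 23 > 12, search left half
lo=0, hi=6, mid=3, arr[mid]=13 -> 13 > 12, search left half
lo=0, hi=2, mid=1, arr[mid]=5 -> 5 < 12, search right half
lo=2, hi=2, mid=2, arr[mid]=12 -> Found target at index 2!

Binary search finds 12 at index 2 after 4 comparisons. The search repeatedly halves the search space by comparing with the middle element.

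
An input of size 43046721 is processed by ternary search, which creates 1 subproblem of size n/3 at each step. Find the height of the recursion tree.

For divide and conquer with division factor 3:

Problem sizes at each level:
Level 0: 43046721
Level 1: 14348907
Level 2: 4782969
Level 3: 1594323
Level 4: 531441
Level 5: 177147
Level 6: 59049
Level 7: 19683
Level 8: 6561
Level 9: 2187
Level 10: 729
Level 11: 243
Level 12: 81
Level 13: 27
Level 14: 9
Level 15: 3
Level 16: 1

The root is level 0 and the size-1 base case is level 16 (the tree spans levels 0 through 16, i.e. 17 levels counting the root), so the depth is the number of divisions: log_3(43046721) = 16

The recursion tree depth is log_3(43046721) = 16. At each level, the problem size is divided by 3, so it takes 16 divisions to reduce to a base case of size 1. The algorithm makes 1 recursive call at each level.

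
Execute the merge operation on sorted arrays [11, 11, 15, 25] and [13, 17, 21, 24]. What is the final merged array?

Merging process:

Compare 11 vs 13: take 11 from left. Merged: [11]
Compare 11 vs 13: take 11 from left. Merged: [11, 11]
Compare 15 vs 13: take 13 from right. Merged: [11, 11, 13]
Compare 15 vs 17: take 15 from left. Merged: [11, 11, 13, 15]
Compare 25 vs 17: take 17 from right. Merged: [11, 11, 13, 15, 17]
Compare 25 vs 21: take 21 from right. Merged: [11, 11, 13, 15, 17, 21]
Compare 25 vs 24: take 24 from right. Merged: [11, 11, 13, 15, 17, 21, 24]
Append remaining from left: [25]. Merged: [11, 11, 13, 15, 17, 21, 24, 25]

Final merged array: [11, 11, 13, 15, 17, 21, 24, 25]
Total comparisons: 7

The merged array is [11, 11, 13, 15, 17, 21, 24, 25], requiring 7 comparisons. The merge step runs in O(n) time where n is the total number of elements.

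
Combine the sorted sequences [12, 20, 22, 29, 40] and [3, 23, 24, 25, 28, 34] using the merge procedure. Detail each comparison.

Merging process:

Compare 12 vs 3: take 3 from right. Merged: [3]
Compare 12 vs 23: take 12 from left. Merged: [3, 12]
Compare 20 vs 23: take 20 from left. Merged: [3, 12, 20]
Compare 22 vs 23: take 22 from left. Merged: [3, 12, 20, 22]
Compare 29 vs 23: take 23 from right. Merged: [3, 12, 20, 22, 23]
Compare 29 vs 24: take 24 from right. Merged: [3, 12, 20, 22, 23, 24]
Compare 29 vs 25: take 25 from right. Merged: [3, 12, 20, 22, 23, 24, 25]
Compare 29 vs 28: take 28 from right. Merged: [3, 12, 20, 22, 23, 24, 25, 28]
Compare 29 vs 34: take 29 from left. Merged: [3, 12, 20, 22, 23, 24, 25, 28, 29]
Compare 40 vs 34: take 34 from right. Merged: [3, 12, 20, 22, 23, 24, 25, 28, 29, 34]
Append remaining from left: [40]. Merged: [3, 12, 20, 22, 23, 24, 25, 28, 29, 34, 40]

Final merged array: [3, 12, 20, 22, 23, 24, 25, 28, 29, 34, 40]
Total comparisons: 10

The merged array is [3, 12, 20, 22, 23, 24, 25, 28, 29, 34, 40], requiring 10 comparisons. The merge step runs in O(n) time where n is the total number of elements.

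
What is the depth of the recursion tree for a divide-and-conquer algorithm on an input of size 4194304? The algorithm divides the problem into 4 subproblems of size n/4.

For divide and conquer with division factor 4:

Problem sizes at each level:
Level 0: 4194304
Level 1: 1048576
Level 2: 262144
Level 3: 65536
Level 4: 16384
Level 5: 4096
Level 6: 1024
Level 7: 256
Level 8: 64
Level 9: 16
Level 10: 4
Level 11: 1

The root is level 0 and the size-1 base case is level 11 (the tree spans levels 0 through 11, i.e. 12 levels counting the root), so the depth is the number of divisions: log_4(4194304) = 11

The recursion tree depth is log_4(4194304) = 11. At each level, the problem size is divided by 4, so it takes 11 divisions to reduce to a base case of size 1. The algorithm makes 4 recursive calls at each level.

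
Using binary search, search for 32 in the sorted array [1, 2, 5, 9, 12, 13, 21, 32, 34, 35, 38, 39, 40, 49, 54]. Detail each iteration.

Binary search for 32 in [1, 2, 5, 9, 12, 13, 21, 32, 34, 35, 38, 39, 40, 49, 54]:

lo=0, hi=14, mid=7, arr[mid]=32 -> Found target at index 7!

Binary search finds 32 at index 7 after 1 comparisons. The search repeatedly halves the search space by comparing with the middle element.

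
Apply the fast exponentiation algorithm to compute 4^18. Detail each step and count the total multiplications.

Computing 4^18 by squaring (build up from 4^1; each line after the first costs one multiplication):

4^1 = 4
4^2 = (4^1)^2 = 4^2 = 16
4^4 = (4^2)^2 = 16^2 = 256
4^8 = (4^4)^2 = 256^2 = 65536
4^9 = 4 * 4^8 = 4 * 65536 = 262144
4^18 = (4^9)^2 = 262144^2 = 68719476736

Result: 68719476736
Multiplications needed: 5 (5 lines after 4^1)

4^18 = 68719476736. Using exponentiation by squaring, this requires 5 multiplications. The key idea: if the exponent is even, square the half-power; if odd, multiply by the base once.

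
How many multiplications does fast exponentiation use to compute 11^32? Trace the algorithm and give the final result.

Computing 11^32 by squaring (build up from 11^1; each line after the first costs one multiplication):

11^1 = 11
11^2 = (11^1)^2 = 11^2 = 121
11^4 = (11^2)^2 = 121^2 = 14641
11^8 = (11^4)^2 = 14641^2 = 214358881
11^16 = (11^8)^2 = 214358881^2 = 45949729863572161
11^32 = (11^16)^2 = 45949729863572161^2 = 2111377674535255285545615254209921

Result: 2111377674535255285545615254209921
Multiplications needed: 5 (5 lines after 11^1)

11^32 = 2111377674535255285545615254209921. Using exponentiation by squaring, this requires 5 multiplications. The key idea: if the exponent is even, square the half-power; if odd, multiply by the base once.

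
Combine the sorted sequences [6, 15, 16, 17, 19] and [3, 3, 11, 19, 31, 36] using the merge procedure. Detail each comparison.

Merging process:

Compare 6 vs 3: take 3 from right. Merged: [3]
Compare 6 vs 3: take 3 from right. Merged: [3, 3]
Compare 6 vs 11: take 6 from left. Merged: [3, 3, 6]
Compare 15 vs 11: take 11 from right. Merged: [3, 3, 6, 11]
Compare 15 vs 19: take 15 from left. Merged: [3, 3, 6, 11, 15]
Compare 16 vs 19: take 16 from left. Merged: [3, 3, 6, 11, 15, 16]
Compare 17 vs 19: take 17 from left. Merged: [3, 3, 6, 11, 15, 16, 17]
Compare 19 vs 19: take 19 from left. Merged: [3, 3, 6, 11, 15, 16, 17, 19]
Append remaining from right: [19, 31, 36]. Merged: [3, 3, 6, 11, 15, 16, 17, 19, 19, 31, 36]

Final merged array: [3, 3, 6, 11, 15, 16, 17, 19, 19, 31, 36]
Total comparisons: 8

The merged array is [3, 3, 6, 11, 15, 16, 17, 19, 19, 31, 36], requiring 8 comparisons. The merge step runs in O(n) time where n is the total number of elements.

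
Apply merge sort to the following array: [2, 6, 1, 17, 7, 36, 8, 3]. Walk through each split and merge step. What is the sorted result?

Merge sort trace:

Split: [2, 6, 1, 17, 7, 36, 8, 3] -> [2, 6, 1, 17] and [7, 36, 8, 3]
  Split: [2, 6, 1, 17] -> [2, 6] and [1, 17]
    Split: [2, 6] -> [2] and [6]
    Merge: [2] + [6] -> [2, 6]
    Split: [1, 17] -> [1] and [17]
    Merge: [1] + [17] -> [1, 17]
  Merge: [2, 6] + [1, 17] -> [1, 2, 6, 17]
  Split: [7, 36, 8, 3] -> [7, 36] and [8, 3]
    Split: [7, 36] -> [7] and [36]
    Merge: [7] + [36] -> [7, 36]
    Split: [8, 3] -> [8] and [3]
    Merge: [8] + [3] -> [3, 8]
  Merge: [7, 36] + [3, 8] -> [3, 7, 8, 36]
Merge: [1, 2, 6, 17] + [3, 7, 8, 36] -> [1, 2, 3, 6, 7, 8, 17, 36]

Final sorted array: [1, 2, 3, 6, 7, 8, 17, 36]

The merge sort proceeds by recursively splitting the array and merging sorted halves.
After all merges, the sorted array is [1, 2, 3, 6, 7, 8, 17, 36].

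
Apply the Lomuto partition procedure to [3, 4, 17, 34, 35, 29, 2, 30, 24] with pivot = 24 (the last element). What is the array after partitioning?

Lomuto partition with pivot = 24:

Initial array: [3, 4, 17, 34, 35, 29, 2, 30, 24]

arr[0]=3 <= 24: swap with position 0, array becomes [3, 4, 17, 34, 35, 29, 2, 30, 24]
arr[1]=4 <= 24: swap with position 1, array becomes [3, 4, 17, 34, 35, 29, 2, 30, 24]
arr[2]=17 <= 24: swap with position 2, array becomes [3, 4, 17, 34, 35, 29, 2, 30, 24]
arr[3]=34 > 24: no swap
arr[4]=35 > 24: no swap
arr[5]=29 > 24: no swap
arr[6]=2 <= 24: swap with position 3, array becomes [3, 4, 17, 2, 35, 29, 34, 30, 24]
arr[7]=30 > 24: no swap

Place pivot at position 4: [3, 4, 17, 2, 24, 29, 34, 30, 35]
Pivot position: 4

After partitioning with pivot 24, the array becomes [3, 4, 17, 2, 24, 29, 34, 30, 35]. The pivot is placed at index 4. All elements to the left of the pivot are <= 24, and all elements to the right are > 24.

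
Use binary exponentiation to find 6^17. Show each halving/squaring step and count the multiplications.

Computing 6^17 by squaring (build up from 6^1; each line after the first costs one multiplication):

6^1 = 6
6^2 = (6^1)^2 = 6^2 = 36
6^4 = (6^2)^2 = 36^2 = 1296
6^8 = (6^4)^2 = 1296^2 = 1679616
6^16 = (6^8)^2 = 1679616^2 = 2821109907456
6^17 = 6 * 6^16 = 6 * 2821109907456 = 16926659444736

Result: 16926659444736
Multiplications needed: 5 (5 lines after 6^1)

6^17 = 16926659444736. Using exponentiation by squaring, this requires 5 multiplications. The key idea: if the exponent is even, square the half-power; if odd, multiply by the base once.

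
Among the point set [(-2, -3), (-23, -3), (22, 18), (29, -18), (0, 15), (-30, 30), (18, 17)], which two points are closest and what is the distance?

Computing all pairwise distances among 7 points:

d((-2, -3), (-23, -3)) = 21.0
d((-2, -3), (22, 18)) = 31.8904
d((-2, -3), (29, -18)) = 34.4384
d((-2, -3), (0, 15)) = 18.1108
d((-2, -3), (-30, 30)) = 43.2782
d((-2, -3), (18, 17)) = 28.2843
d((-23, -3), (22, 18)) = 49.6588
d((-23, -3), (29, -18)) = 54.1202
d((-23, -3), (0, 15)) = 29.2062
d((-23, -3), (-30, 30)) = 33.7343
d((-23, -3), (18, 17)) = 45.618
d((22, 18), (29, -18)) = 36.6742
d((22, 18), (0, 15)) = 22.2036
d((22, 18), (-30, 30)) = 53.3667
d((22, 18), (18, 17)) = 4.1231 <-- minimum
d((29, -18), (0, 15)) = 43.9318
d((29, -18), (-30, 30)) = 76.0592
d((29, -18), (18, 17)) = 36.6879
d((0, 15), (-30, 30)) = 33.541
d((0, 15), (18, 17)) = 18.1108
d((-30, 30), (18, 17)) = 49.7293

Closest pair: (22, 18) and (18, 17) with distance 4.1231

The closest pair is (22, 18) and (18, 17) with Euclidean distance 4.1231. For 7 points, brute-force pairwise comparison is shown above. For large n, the divide-and-conquer algorithm (sort by x, recurse on halves, check the dividing strip) achieves O(n log n).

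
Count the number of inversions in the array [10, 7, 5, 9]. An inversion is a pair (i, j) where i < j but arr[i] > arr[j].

Finding inversions in [10, 7, 5, 9]:

(0, 1): arr[0]=10 > arr[1]=7
(0, 2): arr[0]=10 > arr[2]=5
(0, 3): arr[0]=10 > arr[3]=9
(1, 2): arr[1]=7 > arr[2]=5

Total inversions: 4

The array has 4 inversion(s): (0,1), (0,2), (0,3), (1,2). Each pair (i,j) satisfies i < j and arr[i] > arr[j].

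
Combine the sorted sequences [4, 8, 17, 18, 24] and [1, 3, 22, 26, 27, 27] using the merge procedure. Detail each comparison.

Merging process:

Compare 4 vs 1: take 1 from right. Merged: [1]
Compare 4 vs 3: take 3 from right. Merged: [1, 3]
Compare 4 vs 22: take 4 from left. Merged: [1, 3, 4]
Compare 8 vs 22: take 8 from left. Merged: [1, 3, 4, 8]
Compare 17 vs 22: take 17 from left. Merged: [1, 3, 4, 8, 17]
Compare 18 vs 22: take 18 from left. Merged: [1, 3, 4, 8, 17, 18]
Compare 24 vs 22: take 22 from right. Merged: [1, 3, 4, 8, 17, 18, 22]
Compare 24 vs 26: take 24 from left. Merged: [1, 3, 4, 8, 17, 18, 22, 24]
Append remaining from right: [26, 27, 27]. Merged: [1, 3, 4, 8, 17, 18, 22, 24, 26, 27, 27]

Final merged array: [1, 3, 4, 8, 17, 18, 22, 24, 26, 27, 27]
Total comparisons: 8

The merged array is [1, 3, 4, 8, 17, 18, 22, 24, 26, 27, 27], requiring 8 comparisons. The merge step runs in O(n) time where n is the total number of elements.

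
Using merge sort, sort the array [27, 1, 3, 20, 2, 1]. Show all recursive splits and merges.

Merge sort trace:

Split: [27, 1, 3, 20, 2, 1] -> [27, 1, 3] and [20, 2, 1]
  Split: [27, 1, 3] -> [27] and [1, 3]
    Split: [1, 3] -> [1] and [3]
    Merge: [1] + [3] -> [1, 3]
  Merge: [27] + [1, 3] -> [1, 3, 27]
  Split: [20, 2, 1] -> [20] and [2, 1]
    Split: [2, 1] -> [2] and [1]
    Merge: [2] + [1] -> [1, 2]
  Merge: [20] + [1, 2] -> [1, 2, 20]
Merge: [1, 3, 27] + [1, 2, 20] -> [1, 1, 2, 3, 20, 27]

Final sorted array: [1, 1, 2, 3, 20, 27]

The merge sort proceeds by recursively splitting the array and merging sorted halves.
After all merges, the sorted array is [1, 1, 2, 3, 20, 27].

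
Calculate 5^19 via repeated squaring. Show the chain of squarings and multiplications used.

Computing 5^19 by squaring (build up from 5^1; each line after the first costs one multiplication):

5^1 = 5
5^2 = (5^1)^2 = 5^2 = 25
5^4 = (5^2)^2 = 25^2 = 625
5^8 = (5^4)^2 = 625^2 = 390625
5^9 = 5 * 5^8 = 5 * 390625 = 1953125
5^18 = (5^9)^2 = 1953125^2 = 3814697265625
5^19 = 5 * 5^18 = 5 * 3814697265625 = 19073486328125

Result: 19073486328125
Multiplications needed: 6 (6 lines after 5^1)

5^19 = 19073486328125. Using exponentiation by squaring, this requires 6 multiplications. The key idea: if the exponent is even, square the half-power; if odd, multiply by the base once.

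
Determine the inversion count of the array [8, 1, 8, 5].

Finding inversions in [8, 1, 8, 5]:

(0, 1): arr[0]=8 > arr[1]=1
(0, 3): arr[0]=8 > arr[3]=5
(2, 3): arr[2]=8 > arr[3]=5

Total inversions: 3

The array has 3 inversion(s): (0,1), (0,3), (2,3). Each pair (i,j) satisfies i < j and arr[i] > arr[j].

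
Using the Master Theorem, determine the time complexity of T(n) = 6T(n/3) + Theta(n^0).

Master Theorem for T(n) = 6T(n/3) + O(n^0):

a = 6, b = 3, c = 0
log_b(a) = log_3(6) = 1.6309

Case 1: c = 0 < log_3(6) = 1.6309
T(n) = O(n^(log_3 6))

For T(n) = 6T(n/3) + O(n^0): log_3(6) = 1.6309. This is Case 1 of the Master Theorem (c < log_b(a), work dominated by leaves), giving O(n^(log_3 6)).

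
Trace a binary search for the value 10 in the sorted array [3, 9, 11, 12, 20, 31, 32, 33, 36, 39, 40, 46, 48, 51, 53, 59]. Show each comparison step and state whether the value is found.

Binary search for 10 in [3, 9, 11, 12, 20, 31, 32, 33, 36, 39, 40, 46, 48, 51, 53, 59]:

lo=0, hi=15, mid=7, arr[mid]=33 -> 33 > 10, search left half
lo=0, hi=6, mid=3, arr[mid]=12 -> 12 > 10, search left half
lo=0, hi=2, mid=1, arr[mid]=9 -> 9 < 10, search right half
lo=2, hi=2, mid=2, arr[mid]=11 -> 11 > 10, search left half
lo=2 > hi=1, target 10 not found

Binary search determines that 10 is not in the array after 4 comparisons. The search space was exhausted without finding the target.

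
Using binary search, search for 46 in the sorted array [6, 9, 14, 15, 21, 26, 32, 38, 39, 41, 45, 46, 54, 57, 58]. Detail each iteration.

Binary search for 46 in [6, 9, 14, 15, 21, 26, 32, 38, 39, 41, 45, 46, 54, 57, 58]:

lo=0, hi=14, mid=7, arr[mid]=38 -> 38 < 46, search right half
lo=8, hi=14, mid=11, arr[mid]=46 -> Found target at index 11!

Binary search finds 46 at index 11 after 2 comparisons. The search repeatedly halves the search space by comparing with the middle element.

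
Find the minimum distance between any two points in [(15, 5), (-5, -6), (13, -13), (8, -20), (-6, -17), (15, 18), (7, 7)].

Computing all pairwise distances among 7 points:

d((15, 5), (-5, -6)) = 22.8254
d((15, 5), (13, -13)) = 18.1108
d((15, 5), (8, -20)) = 25.9615
d((15, 5), (-6, -17)) = 30.4138
d((15, 5), (15, 18)) = 13.0
d((15, 5), (7, 7)) = 8.2462 <-- minimum
d((-5, -6), (13, -13)) = 19.3132
d((-5, -6), (8, -20)) = 19.105
d((-5, -6), (-6, -17)) = 11.0454
d((-5, -6), (15, 18)) = 31.241
d((-5, -6), (7, 7)) = 17.6918
d((13, -13), (8, -20)) = 8.6023
d((13, -13), (-6, -17)) = 19.4165
d((13, -13), (15, 18)) = 31.0644
d((13, -13), (7, 7)) = 20.8806
d((8, -20), (-6, -17)) = 14.3178
d((8, -20), (15, 18)) = 38.6394
d((8, -20), (7, 7)) = 27.0185
d((-6, -17), (15, 18)) = 40.8167
d((-6, -17), (7, 7)) = 27.2947
d((15, 18), (7, 7)) = 13.6015

Closest pair: (15, 5) and (7, 7) with distance 8.2462

The closest pair is (15, 5) and (7, 7) with Euclidean distance 8.2462. For 7 points, brute-force pairwise comparison is shown above. For large n, the divide-and-conquer algorithm (sort by x, recurse on halves, check the dividing strip) achieves O(n log n).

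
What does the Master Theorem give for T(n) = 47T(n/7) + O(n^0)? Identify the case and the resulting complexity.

Master Theorem for T(n) = 47T(n/7) + O(n^0):

a = 47, b = 7, c = 0
log_b(a) = log_7(47) = 1.9786

Case 1: c = 0 < log_7(47) = 1.9786
T(n) = O(n^(log_7 47))

For T(n) = 47T(n/7) + O(n^0): log_7(47) = 1.9786. This is Case 1 of the Master Theorem (c < log_b(a), work dominated by leaves), giving O(n^(log_7 47)).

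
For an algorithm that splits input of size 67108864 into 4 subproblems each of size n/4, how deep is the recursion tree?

For divide and conquer with division factor 4:

Problem sizes at each level:
Level 0: 67108864
Level 1: 16777216
Level 2: 4194304
Level 3: 1048576
Level 4: 262144
Level 5: 65536
Level 6: 16384
Level 7: 4096
Level 8: 1024
Level 9: 256
Level 10: 64
Level 11: 16
Level 12: 4
Level 13: 1

The root is level 0 and the size-1 base case is level 13 (the tree spans levels 0 through 13, i.e. 14 levels counting the root), so the depth is the number of divisions: log_4(67108864) = 13

The recursion tree depth is log_4(67108864) = 13. At each level, the problem size is divided by 4, so it takes 13 divisions to reduce to a base case of size 1. The algorithm makes 4 recursive calls at each level.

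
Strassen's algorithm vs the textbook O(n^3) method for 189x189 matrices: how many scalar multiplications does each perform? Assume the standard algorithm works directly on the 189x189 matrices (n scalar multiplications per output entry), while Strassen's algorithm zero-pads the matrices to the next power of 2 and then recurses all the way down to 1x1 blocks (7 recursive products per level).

Matrix multiplication for 189x189 matrices:

Strassen's algorithm requires power-of-2 dimensions. Pad 189x189 to 256x256 (next power of 2).

Standard algorithm: 189^3 = 6751269 multiplications
Strassen's algorithm: 7^(log2(256)) = 7^8 = 5764801 multiplications
Savings: 6751269 - 5764801 = 986468 multiplications

Standard: 6751269 multiplications (189^3). Strassen: 5764801 multiplications (7^8, after padding to 256x256). Strassen reduces 8 recursive multiplications to 7 at each level.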